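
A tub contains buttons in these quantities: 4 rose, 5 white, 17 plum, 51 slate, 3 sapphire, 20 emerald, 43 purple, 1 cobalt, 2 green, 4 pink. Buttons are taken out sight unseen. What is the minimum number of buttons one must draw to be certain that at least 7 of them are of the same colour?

44

An adversary could hand out at most 6 buttons per colour (6 colours run out sooner): 4 + 5 + 6 + 6 + 3 + 6 + 6 + 1 + 2 + 4 = 43 buttons and still no colour has 7.
One more button lands in a colour already at 6, so 44 draws are enough and 43 are not.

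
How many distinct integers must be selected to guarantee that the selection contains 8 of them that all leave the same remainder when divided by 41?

288

By the pigeonhole principle, the 41 residue classes mod 41 are the pigeonholes.
With 287 integers one could put 7 in each residue class and have no class reach 8.
The 288th integer pushes some class to 8, so 41·7 + 1 = 288.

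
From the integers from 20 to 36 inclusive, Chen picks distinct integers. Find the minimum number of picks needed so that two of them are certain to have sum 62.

A set avoiding the sum 62 can contain at most one of each pair {x, 62−x}, plus the 7 elements whose complement lies outside the range or equal to its own complement.
The integers 20, …, 31 (12 of them) are such a set: any two sum to at least 20+21 = 41 and at most 30+31 = 61 < 62.
Pigeonhole: any 13th integer completes one of the 5 pairs, so 13 choices force a sum of 62.

13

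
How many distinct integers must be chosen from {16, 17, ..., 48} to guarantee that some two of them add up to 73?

22

Two chosen integers sum to 73 exactly when both halves of some pair {x, 73−x} with 25 ≤ x ≤ 73−x ≤ 48 are chosen — 12 such pairs.
The remaining 9 elements (those with no distinct partner in range) can never complete a 73-sum, so the worst case takes all of them and one from each pair: 9 + 12 = 21.
The 22nd integer has to be the second member of some pair, so 21 + 1 = 22.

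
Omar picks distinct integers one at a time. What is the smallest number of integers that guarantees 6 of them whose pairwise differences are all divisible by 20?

Integers whose pairwise differences are multiples of 20 are exactly those sharing a remainder mod 20. By pigeonhole, the 20 residue classes mod 20 are the pigeonholes.
With 100 integers one could put 5 in each residue class and have no class reach 6.
The 101st integer pushes some class to 6, so 20·5 + 1 = 101.

101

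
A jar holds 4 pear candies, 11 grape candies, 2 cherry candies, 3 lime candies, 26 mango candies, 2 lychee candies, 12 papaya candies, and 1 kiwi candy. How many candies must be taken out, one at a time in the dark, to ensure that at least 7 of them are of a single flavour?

Put each drawn candy into a box by flavour. The largest draw with every box below 7 takes min(count, 6) from each flavour; flavours with fewer than 6 contribute all they have.
Σ min(cᵢ, 6) = 4 + 6 + 2 + 3 + 6 + 2 + 6 + 1 = 30.
Draw number 30 + 1 = 31 must push one box to 7.

31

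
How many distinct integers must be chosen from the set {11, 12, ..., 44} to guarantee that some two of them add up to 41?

A set avoiding the sum 41 can contain at most one of each pair {x, 41−x}, plus the 14 elements whose complement lies outside the range.
The integers 21, …, 44 (24 of them) are such a set: any two sum to at least 21+22 = 43 > 41.
Pigeonhole: any 25th integer completes one of the 10 pairs, so 25 choices force a sum of 41.

25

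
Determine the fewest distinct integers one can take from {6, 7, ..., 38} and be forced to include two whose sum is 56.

24

A set avoiding the sum 56 can contain at most one of each pair {x, 56−x}, plus the 13 elements whose complement lies outside the range or equal to its own complement.
The integers 6, …, 28 (23 of them) are such a set: any two sum to at least 6+7 = 13 and at most 27+28 = 55 < 56.
By pigeonhole, any 24th integer completes one of the 10 pairs, so 24 choices force a sum of 56.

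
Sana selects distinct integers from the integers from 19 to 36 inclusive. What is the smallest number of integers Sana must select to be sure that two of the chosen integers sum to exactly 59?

12

Two chosen integers sum to 59 exactly when both halves of some pair {x, 59−x} with 23 ≤ x ≤ 59−x ≤ 36 are chosen — 7 such pairs.
The remaining 4 elements (those with no distinct partner in range) can never complete a 59-sum, so the worst case takes all of them and one from each pair: 4 + 7 = 11.
By the pigeonhole principle, the 12th integer has to be the second member of some pair, so 11 + 1 = 12.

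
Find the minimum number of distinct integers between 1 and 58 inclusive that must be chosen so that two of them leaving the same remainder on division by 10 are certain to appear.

11

The 10 residue classes mod 10 are the pigeonholes.
With 10 integers one could put 1 in each residue class and have no class reach 2.
The 11th integer pushes some class to 2, so 10·1 + 1 = 11.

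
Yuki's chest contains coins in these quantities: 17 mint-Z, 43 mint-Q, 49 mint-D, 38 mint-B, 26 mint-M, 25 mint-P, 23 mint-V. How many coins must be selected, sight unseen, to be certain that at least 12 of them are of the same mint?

Put each drawn coin into a box by mint. The largest draw with every box below 12 takes min(count, 11) from each mint.
Σ min(cᵢ, 11) = 11 + 11 + 11 + 11 + 11 + 11 + 11 = 77.
Draw number 77 + 1 = 78 must push one box to 12.

78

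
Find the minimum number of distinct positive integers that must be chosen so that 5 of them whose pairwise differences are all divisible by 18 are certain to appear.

Integers whose pairwise differences are multiples of 18 are exactly those sharing a remainder mod 18. The 18 residue classes mod 18 are the pigeonholes.
With 72 integers one could put 4 in each residue class and have no class reach 5.
The 73rd integer pushes some class to 5, so 18·4 + 1 = 73.

73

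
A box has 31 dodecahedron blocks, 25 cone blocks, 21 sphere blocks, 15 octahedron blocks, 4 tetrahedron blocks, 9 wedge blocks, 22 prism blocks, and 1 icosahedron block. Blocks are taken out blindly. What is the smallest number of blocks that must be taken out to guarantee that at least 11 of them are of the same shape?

By the pigeonhole principle, put each drawn block into a box by shape. The largest draw with every box below 11 takes min(count, 10) from each shape; shapes with fewer than 10 contribute all they have.
Σ min(cᵢ, 10) = 10 + 10 + 10 + 10 + 4 + 9 + 10 + 1 = 64.
Draw number 64 + 1 = 65 must push one box to 11.

65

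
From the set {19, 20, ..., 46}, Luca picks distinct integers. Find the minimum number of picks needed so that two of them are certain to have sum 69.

Group the elements by complementary pair {x, 69−x}: {23,46}, {24,45}, {25,44}, …, giving 12 two-element pairs and 4 integers whose partner 69−x falls outside [19,46].
Treating each of those 16 groups as a pigeonhole, one can pick one integer per group — 16 integers — with no two summing to 69.
The 17th integer lands in an occupied pair, forcing a sum of 69.

17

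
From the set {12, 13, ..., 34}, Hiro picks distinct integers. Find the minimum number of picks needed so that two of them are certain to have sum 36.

18

Group the elements by complementary pair {x, 36−x}: {12,24}, {13,23}, {14,22}, …, giving 6 two-element pairs, the single value 18 (it cannot pair with itself since the integers are distinct), and 10 integers whose partner 36−x falls outside [12,34].
Treating each of those 17 groups as a pigeonhole, one can pick one integer per group — 17 integers — with no two summing to 36.
The 18th integer lands in an occupied pair, forcing a sum of 36.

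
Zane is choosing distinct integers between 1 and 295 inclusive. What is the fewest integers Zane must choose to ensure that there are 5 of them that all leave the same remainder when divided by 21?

85

The 21 residue classes mod 21 are the pigeonholes.
With 84 integers one could put 4 in each residue class and have no class reach 5.
The 85th integer pushes some class to 5, so 21·4 + 1 = 85.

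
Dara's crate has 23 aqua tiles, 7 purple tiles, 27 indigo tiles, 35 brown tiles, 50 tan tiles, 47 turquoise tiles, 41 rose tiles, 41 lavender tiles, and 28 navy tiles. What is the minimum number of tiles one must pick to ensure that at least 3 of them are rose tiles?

In the worst case for collecting rose tiles, every non-rose tile comes out first.
There are 23 + 7 + 27 + 35 + 50 + 47 + 41 + 28 = 258 non-rose tiles altogether.
After those, each further tile must be rose, so 258 + 3 = 261 draws guarantee 3 rose tiles.

261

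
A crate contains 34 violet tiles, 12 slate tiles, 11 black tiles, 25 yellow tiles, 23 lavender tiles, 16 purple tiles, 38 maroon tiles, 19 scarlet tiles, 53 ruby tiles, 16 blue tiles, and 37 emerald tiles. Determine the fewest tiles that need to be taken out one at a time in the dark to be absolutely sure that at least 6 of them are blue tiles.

274

In the worst case for collecting blue tiles, every non-blue tile comes out first.
There are 34 + 12 + 11 + 25 + 23 + 16 + 38 + 19 + 53 + 37 = 268 non-blue tiles altogether.
After those, each further tile must be blue, so 268 + 6 = 274 draws guarantee 6 blue tiles.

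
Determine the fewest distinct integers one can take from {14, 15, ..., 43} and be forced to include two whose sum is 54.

A set avoiding the sum 54 can contain at most one of each pair {x, 54−x}, plus the 4 elements whose complement lies outside the range or equal to its own complement.
The integers 27, …, 43 (17 of them) are such a set: any two sum to at least 27+28 = 55 > 54.
By the pigeonhole principle, any 18th integer completes one of the 13 pairs, so 18 choices force a sum of 54.

18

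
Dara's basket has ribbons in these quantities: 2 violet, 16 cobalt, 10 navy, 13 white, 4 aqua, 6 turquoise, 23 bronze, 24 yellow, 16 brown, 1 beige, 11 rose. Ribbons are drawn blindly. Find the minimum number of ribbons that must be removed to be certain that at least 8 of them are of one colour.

Pigeonhole: put each drawn ribbon into a box by colour. The largest draw with every box below 8 takes min(count, 7) from each colour; colours with fewer than 7 contribute all they have.
Σ min(cᵢ, 7) = 2 + 7 + 7 + 7 + 4 + 6 + 7 + 7 + 7 + 1 + 7 = 62.
Draw number 62 + 1 = 63 must push one box to 8.

63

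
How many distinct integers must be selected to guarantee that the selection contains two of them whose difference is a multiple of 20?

Integers whose pairwise differences are multiples of 20 are exactly those sharing a remainder mod 20. Pigeonhole: the 20 residue classes mod 20 are the pigeonholes.
With 20 integers one could put 1 in each residue class and have no class reach 2.
The 21st integer pushes some class to 2, so 20·1 + 1 = 21.

21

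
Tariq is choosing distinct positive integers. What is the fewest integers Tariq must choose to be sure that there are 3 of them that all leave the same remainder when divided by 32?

By the pigeonhole principle, the 32 residue classes mod 32 are the pigeonholes.
With 64 integers one could put 2 in each residue class and have no class reach 3.
The 65th integer pushes some class to 3, so 32·2 + 1 = 65.

65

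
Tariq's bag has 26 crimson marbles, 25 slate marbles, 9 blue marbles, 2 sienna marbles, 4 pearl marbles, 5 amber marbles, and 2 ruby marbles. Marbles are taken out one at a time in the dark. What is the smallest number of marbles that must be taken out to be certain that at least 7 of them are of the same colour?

The 7 colours are the holes; the marbles drawn are the pigeons.
To avoid 7 of any one colour, the worst case takes at most 6 of each colour, or every marble of a colour that has fewer than 6.
That gives 6 + 6 + 6 + 2 + 4 + 5 + 2 = 31 marbles with no colour reaching 7.
The next marble forces some colour to 7, so 31 + 1 = 32.

32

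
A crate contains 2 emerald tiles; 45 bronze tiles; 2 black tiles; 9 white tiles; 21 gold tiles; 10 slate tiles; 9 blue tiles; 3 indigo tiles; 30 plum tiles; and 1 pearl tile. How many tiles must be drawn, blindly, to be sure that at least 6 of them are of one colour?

39

The 10 colours are the holes; the tiles drawn are the pigeons.
To avoid 6 of any one colour, the worst case takes at most 5 of each colour, or every tile of a colour that has fewer than 5.
That gives 2 + 5 + 2 + 5 + 5 + 5 + 5 + 3 + 5 + 1 = 38 tiles with no colour reaching 6.
The next tile forces some colour to 6, so 38 + 1 = 39.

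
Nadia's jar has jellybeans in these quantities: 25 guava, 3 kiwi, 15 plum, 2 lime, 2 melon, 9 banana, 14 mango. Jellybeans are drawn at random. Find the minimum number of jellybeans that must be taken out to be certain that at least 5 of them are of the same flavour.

24

An adversary could hand out at most 4 jellybeans per flavour (kiwi, lime, melon run out sooner): 4 + 3 + 4 + 2 + 2 + 4 + 4 = 23 jellybeans and still no flavour has 5.
One more jellybean lands in a flavour already at 4, so 24 draws are enough and 23 are not.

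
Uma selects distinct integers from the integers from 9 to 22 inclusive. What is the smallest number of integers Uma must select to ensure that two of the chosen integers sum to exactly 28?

10

A set avoiding the sum 28 can contain at most one of each pair {x, 28−x}, plus the 4 elements whose complement lies outside the range or equal to its own complement.
The integers 14, …, 22 (9 of them) are such a set: any two sum to at least 14+15 = 29 > 28.
Any 10th integer completes one of the 5 pairs, so 10 choices force a sum of 28.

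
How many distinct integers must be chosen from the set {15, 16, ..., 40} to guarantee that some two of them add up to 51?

16

A set avoiding the sum 51 can contain at most one of each pair {x, 51−x}, plus the 4 elements whose complement lies outside the range.
The integers 26, …, 40 (15 of them) are such a set: any two sum to at least 26+27 = 53 > 51.
Pigeonhole: any 16th integer completes one of the 11 pairs, so 16 choices force a sum of 51.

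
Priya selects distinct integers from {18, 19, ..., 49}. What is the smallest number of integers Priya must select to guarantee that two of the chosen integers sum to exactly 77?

A set avoiding the sum 77 can contain at most one of each pair {x, 77−x}, plus the 10 elements whose complement lies outside the range.
The integers 18, …, 38 (21 of them) are such a set: any two sum to at least 18+19 = 37 and at most 37+38 = 75 < 77.
Any 22nd integer completes one of the 11 pairs, so 22 choices force a sum of 77.

22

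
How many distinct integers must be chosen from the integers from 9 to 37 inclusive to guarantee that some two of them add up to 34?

Two chosen integers sum to 34 exactly when both halves of some pair {x, 34−x} with 9 ≤ x ≤ 34−x ≤ 25 are chosen — 8 such pairs.
The remaining 13 elements (those with no distinct partner in range) can never complete a 34-sum, so the worst case takes all of them and one from each pair: 13 + 8 = 21.
By the pigeonhole principle, the 22nd integer has to be the second member of some pair, so 21 + 1 = 22.

22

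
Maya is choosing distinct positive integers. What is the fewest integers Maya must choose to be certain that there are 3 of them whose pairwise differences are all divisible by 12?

25

Integers whose pairwise differences are multiples of 12 are exactly those sharing a remainder mod 12. By pigeonhole, the 12 residue classes mod 12 are the pigeonholes.
With 24 integers one could put 2 in each residue class and have no class reach 3.
The 25th integer pushes some class to 3, so 12·2 + 1 = 25.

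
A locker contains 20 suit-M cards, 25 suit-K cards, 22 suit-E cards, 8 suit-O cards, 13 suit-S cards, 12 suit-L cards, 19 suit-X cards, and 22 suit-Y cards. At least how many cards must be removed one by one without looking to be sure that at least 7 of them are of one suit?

49

By the pigeonhole principle, put each drawn card into a box by suit. The largest draw with every box below 7 takes min(count, 6) from each suit.
Σ min(cᵢ, 6) = 6 + 6 + 6 + 6 + 6 + 6 + 6 + 6 = 48.
Draw number 48 + 1 = 49 must push one box to 7.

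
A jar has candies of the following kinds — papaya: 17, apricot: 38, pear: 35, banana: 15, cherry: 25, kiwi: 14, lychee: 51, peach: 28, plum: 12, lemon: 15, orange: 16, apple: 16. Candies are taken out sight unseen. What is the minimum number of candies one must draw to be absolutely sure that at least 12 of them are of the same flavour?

133

By the pigeonhole principle, the 12 flavours are the holes; the candies drawn are the pigeons.
To avoid 12 of any one flavour, the worst case takes at most 11 of each flavour.
That gives 11 + 11 + 11 + 11 + 11 + 11 + 11 + 11 + 11 + 11 + 11 + 11 = 132 candies with no flavour reaching 12.
The next candy forces some flavour to 12, so 132 + 1 = 133.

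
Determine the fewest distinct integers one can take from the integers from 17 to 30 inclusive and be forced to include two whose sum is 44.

10

Two chosen integers sum to 44 exactly when both halves of some pair {x, 44−x} with 17 ≤ x ≤ 44−x ≤ 27 are chosen — 5 such pairs.
The remaining 4 elements (those with no distinct partner in range) can never complete a 44-sum, so the worst case takes all of them and one from each pair: 4 + 5 = 9.
Pigeonhole: the 10th integer has to be the second member of some pair, so 9 + 1 = 10.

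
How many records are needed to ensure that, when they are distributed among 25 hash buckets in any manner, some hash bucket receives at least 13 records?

With 300 records one could put exactly 12 in each of the 25 hash buckets, and no hash bucket would reach 13.
One more record must land in a hash bucket that already has 12, giving it 13.
So 25 × 12 + 1 = 301 records are required.

301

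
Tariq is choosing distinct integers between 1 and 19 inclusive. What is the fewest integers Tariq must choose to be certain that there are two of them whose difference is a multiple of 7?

8

Integers whose pairwise differences are multiples of 7 are exactly those sharing a remainder mod 7. The 7 residue classes mod 7 are the pigeonholes.
With 7 integers one could put 1 in each residue class and have no class reach 2.
The 8th integer pushes some class to 2, so 7·1 + 1 = 8.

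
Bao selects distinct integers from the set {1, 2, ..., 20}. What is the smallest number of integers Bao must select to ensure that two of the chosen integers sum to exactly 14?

15

Group the elements by complementary pair {x, 14−x}: {1,13}, {2,12}, {3,11}, …, giving 6 two-element pairs, the single value 7 (it cannot pair with itself since the integers are distinct), and 7 integers whose partner 14−x falls outside [1,20].
Treating each of those 14 groups as a pigeonhole, one can pick one integer per group — 14 integers — with no two summing to 14.
The 15th integer lands in an occupied pair, forcing a sum of 14.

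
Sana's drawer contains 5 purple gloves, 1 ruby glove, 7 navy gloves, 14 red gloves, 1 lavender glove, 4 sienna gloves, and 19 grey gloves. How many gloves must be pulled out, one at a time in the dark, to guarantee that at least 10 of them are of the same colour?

The 7 colours are the holes; the gloves drawn are the pigeons.
To avoid 10 of any one colour, the worst case takes at most 9 of each colour, or every glove of a colour that has fewer than 9.
That gives 5 + 1 + 7 + 9 + 1 + 4 + 9 = 36 gloves with no colour reaching 10.
The next glove forces some colour to 10, so 36 + 1 = 37.

37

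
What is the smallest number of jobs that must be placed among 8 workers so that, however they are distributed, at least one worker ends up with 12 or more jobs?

With 88 jobs one could put exactly 11 in each of the 8 workers, and no worker would reach 12.
One more job must land in a worker that already has 11, giving it 12.
So 8 × 11 + 1 = 89 jobs are required.

89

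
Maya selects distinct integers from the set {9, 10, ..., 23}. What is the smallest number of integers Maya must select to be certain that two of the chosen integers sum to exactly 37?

Two chosen integers sum to 37 exactly when both halves of some pair {x, 37−x} with 14 ≤ x ≤ 37−x ≤ 23 are chosen — 5 such pairs.
The remaining 5 elements (those with no distinct partner in range) can never complete a 37-sum, so the worst case takes all of them and one from each pair: 5 + 5 = 10.
By the pigeonhole principle, the 11th integer has to be the second member of some pair, so 10 + 1 = 11.

11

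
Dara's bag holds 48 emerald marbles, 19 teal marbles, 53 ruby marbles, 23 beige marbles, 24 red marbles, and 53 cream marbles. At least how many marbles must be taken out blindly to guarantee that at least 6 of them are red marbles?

202

In the worst case for collecting red marbles, every non-red marble comes out first.
There are 48 + 19 + 53 + 23 + 53 = 196 non-red marbles altogether.
After those, each further marble must be red, so 196 + 6 = 202 draws guarantee 6 red marbles.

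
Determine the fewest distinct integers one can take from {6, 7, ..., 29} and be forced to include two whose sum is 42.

Two chosen integers sum to 42 exactly when both halves of some pair {x, 42−x} with 13 ≤ x ≤ 42−x ≤ 29 are chosen — 8 such pairs.
The remaining 8 elements (those with no distinct partner in range) can never complete a 42-sum, so the worst case takes all of them and one from each pair: 8 + 8 = 16.
The 17th integer has to be the second member of some pair, so 16 + 1 = 17.

17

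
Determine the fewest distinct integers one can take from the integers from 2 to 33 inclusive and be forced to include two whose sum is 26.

Group the elements by complementary pair {x, 26−x}: {2,24}, {3,23}, {4,22}, …, giving 11 two-element pairs; the single value 13 (it cannot pair with itself since the integers are distinct); and 9 integers whose partner 26−x falls outside [2,33].
Treating each of those 21 groups as a pigeonhole, one can pick one integer per group — 21 integers — with no two summing to 26.
The 22nd integer lands in an occupied pair, forcing a sum of 26.

22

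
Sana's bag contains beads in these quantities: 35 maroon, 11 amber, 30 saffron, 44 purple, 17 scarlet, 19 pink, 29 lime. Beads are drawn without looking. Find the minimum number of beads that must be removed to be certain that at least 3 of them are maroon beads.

In the worst case for collecting maroon beads, every non-maroon bead comes out first.
There are 11 + 30 + 44 + 17 + 19 + 29 = 150 non-maroon beads altogether.
After those, each further bead must be maroon, so 150 + 3 = 153 draws guarantee 3 maroon beads.

153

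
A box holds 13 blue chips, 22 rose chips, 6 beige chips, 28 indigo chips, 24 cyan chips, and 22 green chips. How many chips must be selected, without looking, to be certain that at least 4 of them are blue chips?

106

In the worst case for collecting blue chips, every non-blue chip comes out first.
There are 22 + 6 + 28 + 24 + 22 = 102 non-blue chips altogether.
After those, each further chip must be blue, so 102 + 4 = 106 draws guarantee 4 blue chips.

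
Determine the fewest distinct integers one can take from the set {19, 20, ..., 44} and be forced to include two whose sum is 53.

A set avoiding the sum 53 can contain at most one of each pair {x, 53−x}, plus the 10 elements whose complement lies outside the range.
The integers 27, …, 44 (18 of them) are such a set: any two sum to at least 27+28 = 55 > 53.
By the pigeonhole principle, any 19th integer completes one of the 8 pairs, so 19 choices force a sum of 53.

19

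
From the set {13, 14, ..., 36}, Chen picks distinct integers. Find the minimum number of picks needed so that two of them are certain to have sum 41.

A set avoiding the sum 41 can contain at most one of each pair {x, 41−x}, plus the 8 elements whose complement lies outside the range.
The integers 21, …, 36 (16 of them) are such a set: any two sum to at least 21+22 = 43 > 41.
Any 17th integer completes one of the 8 pairs, so 17 choices force a sum of 41.

17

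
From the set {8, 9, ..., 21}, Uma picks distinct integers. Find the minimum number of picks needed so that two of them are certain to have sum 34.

Group the elements by complementary pair {x, 34−x}: {13,21}, {14,20}, {15,19}, …, giving 4 two-element pairs; the single value 17 (it cannot pair with itself since the integers are distinct); and 5 integers whose partner 34−x falls outside [8,21].
Treating each of those 10 groups as a pigeonhole, one can pick one integer per group — 10 integers — with no two summing to 34.
The 11th integer lands in an occupied pair, forcing a sum of 34.

11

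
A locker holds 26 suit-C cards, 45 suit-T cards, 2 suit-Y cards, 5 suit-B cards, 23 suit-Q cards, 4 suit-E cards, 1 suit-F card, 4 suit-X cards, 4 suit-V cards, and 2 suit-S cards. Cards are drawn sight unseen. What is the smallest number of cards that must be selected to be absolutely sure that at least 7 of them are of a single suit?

Put each drawn card into a box by suit. The largest draw with every box below 7 takes min(count, 6) from each suit; suits with fewer than 6 contribute all they have.
Σ min(cᵢ, 6) = 6 + 6 + 2 + 5 + 6 + 4 + 1 + 4 + 4 + 2 = 40.
Draw number 40 + 1 = 41 must push one box to 7.

41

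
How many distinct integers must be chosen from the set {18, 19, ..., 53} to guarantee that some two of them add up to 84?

26

Two chosen integers sum to 84 exactly when both halves of some pair {x, 84−x} with 31 ≤ x ≤ 84−x ≤ 53 are chosen — 11 such pairs.
The remaining 14 elements (those with no distinct partner in range) can never complete a 84-sum, so the worst case takes all of them and one from each pair: 14 + 11 = 25.
By the pigeonhole principle, the 26th integer has to be the second member of some pair, so 25 + 1 = 26.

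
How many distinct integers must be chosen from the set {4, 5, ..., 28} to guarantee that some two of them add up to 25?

17

Group the elements by complementary pair {x, 25−x}: {4,21}, {5,20}, {6,19}, …, giving 9 two-element pairs and 7 integers whose partner 25−x falls outside [4,28].
Treating each of those 16 groups as a pigeonhole, one can pick one integer per group — 16 integers — with no two summing to 25.
The 17th integer lands in an occupied pair, forcing a sum of 25.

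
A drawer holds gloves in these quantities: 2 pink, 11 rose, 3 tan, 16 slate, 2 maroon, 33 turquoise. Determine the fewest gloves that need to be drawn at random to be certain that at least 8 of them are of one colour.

29

By the pigeonhole principle, put each drawn glove into a box by colour. The largest draw with every box below 8 takes min(count, 7) from each colour; colours with fewer than 7 contribute all they have.
Σ min(cᵢ, 7) = 2 + 7 + 3 + 7 + 2 + 7 = 28.
Draw number 28 + 1 = 29 must push one box to 8.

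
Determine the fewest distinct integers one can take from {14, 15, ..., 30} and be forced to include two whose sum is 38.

13

Two chosen integers sum to 38 exactly when both halves of some pair {x, 38−x} with 14 ≤ x ≤ 38−x ≤ 24 are chosen — 5 such pairs.
The remaining 7 elements (those with no distinct partner in range) can never complete a 38-sum, so the worst case takes all of them and one from each pair: 7 + 5 = 12.
By the pigeonhole principle, the 13th integer has to be the second member of some pair, so 12 + 1 = 13.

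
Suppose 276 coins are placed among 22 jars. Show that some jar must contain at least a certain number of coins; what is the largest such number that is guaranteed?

13

The 22 jars are the holes and the 276 coins are the pigeons.
If every jar held at most 12 coins, the total would be at most 22 × 12 = 264, which is less than 276.
So some jar holds at least ⌈276/22⌉ = 13 coins.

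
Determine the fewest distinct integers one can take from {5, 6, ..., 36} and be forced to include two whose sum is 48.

21

Two chosen integers sum to 48 exactly when both halves of some pair {x, 48−x} with 12 ≤ x ≤ 48−x ≤ 36 are chosen — 12 such pairs.
The remaining 8 elements (those with no distinct partner in range) can never complete a 48-sum, so the worst case takes all of them and one from each pair: 8 + 12 = 20.
The 21st integer has to be the second member of some pair, so 20 + 1 = 21.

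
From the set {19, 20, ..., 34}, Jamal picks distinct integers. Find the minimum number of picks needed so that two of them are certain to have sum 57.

A set avoiding the sum 57 can contain at most one of each pair {x, 57−x}, plus the 4 elements whose complement lies outside the range.
The integers 19, …, 28 (10 of them) are such a set: any two sum to at least 19+20 = 39 and at most 27+28 = 55 < 57.
By the pigeonhole principle, any 11th integer completes one of the 6 pairs, so 11 choices force a sum of 57.

11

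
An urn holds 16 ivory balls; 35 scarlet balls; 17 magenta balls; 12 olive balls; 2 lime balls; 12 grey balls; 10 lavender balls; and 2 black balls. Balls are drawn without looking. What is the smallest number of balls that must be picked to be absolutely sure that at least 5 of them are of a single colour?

By pigeonhole, put each drawn ball into a box by colour. The largest draw with every box below 5 takes min(count, 4) from each colour; colours with fewer than 4 contribute all they have.
Σ min(cᵢ, 4) = 4 + 4 + 4 + 4 + 2 + 4 + 4 + 2 = 28.
Draw number 28 + 1 = 29 must push one box to 5.

29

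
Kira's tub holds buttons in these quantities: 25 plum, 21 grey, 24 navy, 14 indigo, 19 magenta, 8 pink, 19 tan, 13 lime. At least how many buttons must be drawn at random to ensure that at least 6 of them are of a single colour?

41

Put each drawn button into a box by colour. The largest draw with every box below 6 takes min(count, 5) from each colour.
Σ min(cᵢ, 5) = 5 + 5 + 5 + 5 + 5 + 5 + 5 + 5 = 40.
Draw number 40 + 1 = 41 must push one box to 6.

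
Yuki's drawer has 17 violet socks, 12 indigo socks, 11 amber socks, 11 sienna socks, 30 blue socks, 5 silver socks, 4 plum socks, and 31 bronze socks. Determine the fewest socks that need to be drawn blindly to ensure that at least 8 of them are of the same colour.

An adversary could hand out at most 7 socks per colour (silver, plum run out sooner): 7 + 7 + 7 + 7 + 7 + 5 + 4 + 7 = 51 socks and still no colour has 8.
By the pigeonhole principle, one more sock lands in a colour already at 7, so 52 draws are enough and 51 are not.

52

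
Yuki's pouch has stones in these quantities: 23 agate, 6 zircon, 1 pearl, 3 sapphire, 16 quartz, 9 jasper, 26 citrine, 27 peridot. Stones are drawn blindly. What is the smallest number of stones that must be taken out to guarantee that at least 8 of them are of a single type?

Put each drawn stone into a box by type. The largest draw with every box below 8 takes min(count, 7) from each type; types with fewer than 7 contribute all they have.
Σ min(cᵢ, 7) = 7 + 6 + 1 + 3 + 7 + 7 + 7 + 7 = 45.
Draw number 45 + 1 = 46 must push one box to 8.

46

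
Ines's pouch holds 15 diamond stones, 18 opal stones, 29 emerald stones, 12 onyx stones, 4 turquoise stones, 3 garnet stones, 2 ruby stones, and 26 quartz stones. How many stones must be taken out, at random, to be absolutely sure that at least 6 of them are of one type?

35

Pigeonhole: the 8 types are the holes; the stones drawn are the pigeons.
To avoid 6 of any one type, the worst case takes at most 5 of each type, or every stone of a type that has fewer than 5.
That gives 5 + 5 + 5 + 5 + 4 + 3 + 2 + 5 = 34 stones with no type reaching 6.
The next stone forces some type to 6, so 34 + 1 = 35.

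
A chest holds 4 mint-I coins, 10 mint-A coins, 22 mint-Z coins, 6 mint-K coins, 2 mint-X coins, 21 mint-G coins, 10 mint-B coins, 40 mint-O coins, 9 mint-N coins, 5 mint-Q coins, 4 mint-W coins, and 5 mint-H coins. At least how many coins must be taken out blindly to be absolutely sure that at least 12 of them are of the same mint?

An adversary could hand out at most 11 coins per mint (9 mints run out sooner): 4 + 10 + 11 + 6 + 2 + 11 + 10 + 11 + 9 + 5 + 4 + 5 = 88 coins and still no mint has 12.
One more coin lands in a mint already at 11, so 89 draws are enough and 88 are not.

89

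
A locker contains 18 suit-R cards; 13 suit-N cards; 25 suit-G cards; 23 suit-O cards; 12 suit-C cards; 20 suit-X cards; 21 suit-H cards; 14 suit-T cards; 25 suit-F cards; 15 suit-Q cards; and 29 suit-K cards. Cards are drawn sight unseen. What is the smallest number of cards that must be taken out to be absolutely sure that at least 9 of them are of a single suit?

By the pigeonhole principle, the 11 suits are the holes; the cards drawn are the pigeons.
To avoid 9 of any one suit, the worst case takes at most 8 of each suit.
That gives 8 + 8 + 8 + 8 + 8 + 8 + 8 + 8 + 8 + 8 + 8 = 88 cards with no suit reaching 9.
The next card forces some suit to 9, so 88 + 1 = 89.

89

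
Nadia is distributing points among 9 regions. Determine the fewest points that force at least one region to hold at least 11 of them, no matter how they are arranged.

With 90 points one could put exactly 10 in each of the 9 regions, and no region would reach 11.
By pigeonhole, one more point must land in a region that already has 10, giving it 11.
So 9 × 10 + 1 = 91 points are required.

91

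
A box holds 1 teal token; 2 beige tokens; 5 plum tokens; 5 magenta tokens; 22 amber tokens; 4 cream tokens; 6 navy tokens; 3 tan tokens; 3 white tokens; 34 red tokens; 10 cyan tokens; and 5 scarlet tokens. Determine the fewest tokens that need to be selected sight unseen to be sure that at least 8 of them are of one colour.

Put each drawn token into a box by colour. The largest draw with every box below 8 takes min(count, 7) from each colour; colours with fewer than 7 contribute all they have.
Σ min(cᵢ, 7) = 1 + 2 + 5 + 5 + 7 + 4 + 6 + 3 + 3 + 7 + 7 + 5 = 55.
Draw number 55 + 1 = 56 must push one box to 8.

56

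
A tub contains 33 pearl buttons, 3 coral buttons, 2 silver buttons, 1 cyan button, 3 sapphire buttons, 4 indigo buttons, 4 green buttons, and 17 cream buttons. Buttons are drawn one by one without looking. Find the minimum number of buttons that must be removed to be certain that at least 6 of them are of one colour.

28

An adversary could hand out at most 5 buttons per colour (6 colours run out sooner): 5 + 3 + 2 + 1 + 3 + 4 + 4 + 5 = 27 buttons and still no colour has 6.
Pigeonhole: one more button lands in a colour already at 5, so 28 draws are enough and 27 are not.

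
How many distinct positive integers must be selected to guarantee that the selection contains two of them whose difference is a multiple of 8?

Integers whose pairwise differences are multiples of 8 are exactly those sharing a remainder mod 8. By pigeonhole, the 8 residue classes mod 8 are the pigeonholes.
With 8 integers one could put 1 in each residue class and have no class reach 2.
The 9th integer pushes some class to 2, so 8·1 + 1 = 9.

9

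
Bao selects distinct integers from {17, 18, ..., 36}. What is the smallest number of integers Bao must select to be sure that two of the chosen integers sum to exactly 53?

11

A set avoiding the sum 53 can contain at most one of each pair {x, 53−x}.
The integers 27, …, 36 (10 of them) are such a set: any two sum to at least 27+28 = 55 > 53.
Pigeonhole: any 11th integer completes one of the 10 pairs, so 11 choices force a sum of 53.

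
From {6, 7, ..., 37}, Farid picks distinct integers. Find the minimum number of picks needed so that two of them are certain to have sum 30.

A set avoiding the sum 30 can contain at most one of each pair {x, 30−x}, plus the 14 elements whose complement lies outside the range or equal to its own complement.
The integers 15, …, 37 (23 of them) are such a set: any two sum to at least 15+16 = 31 > 30.
By pigeonhole, any 24th integer completes one of the 9 pairs, so 24 choices force a sum of 30.

24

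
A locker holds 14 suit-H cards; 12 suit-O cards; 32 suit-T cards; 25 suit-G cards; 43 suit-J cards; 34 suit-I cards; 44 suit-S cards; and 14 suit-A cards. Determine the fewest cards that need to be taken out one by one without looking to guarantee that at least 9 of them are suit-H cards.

213

In the worst case for collecting suit-H cards, every non-suit-H card comes out first.
There are 12 + 32 + 25 + 43 + 34 + 44 + 14 = 204 non-suit-H cards altogether.
After those, each further card must be suit-H, so 204 + 9 = 213 draws guarantee 9 suit-H cards.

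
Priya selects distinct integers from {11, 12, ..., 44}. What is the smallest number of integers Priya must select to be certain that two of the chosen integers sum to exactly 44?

24

A set avoiding the sum 44 can contain at most one of each pair {x, 44−x}, plus the 12 elements whose complement lies outside the range or equal to its own complement.
The integers 22, …, 44 (23 of them) are such a set: any two sum to at least 22+23 = 45 > 44.
Pigeonhole: any 24th integer completes one of the 11 pairs, so 24 choices force a sum of 44.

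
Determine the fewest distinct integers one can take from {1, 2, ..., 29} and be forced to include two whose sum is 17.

Two chosen integers sum to 17 exactly when both halves of some pair {x, 17−x} with 1 ≤ x ≤ 17−x ≤ 16 are chosen — 8 such pairs.
The remaining 13 elements (those with no distinct partner in range) can never complete a 17-sum, so the worst case takes all of them and one from each pair: 13 + 8 = 21.
The 22nd integer has to be the second member of some pair, so 21 + 1 = 22.

22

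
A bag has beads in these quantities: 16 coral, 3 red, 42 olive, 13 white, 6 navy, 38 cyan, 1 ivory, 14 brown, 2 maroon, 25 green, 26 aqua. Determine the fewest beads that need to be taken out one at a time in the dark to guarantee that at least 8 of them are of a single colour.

By the pigeonhole principle, the 11 colours are the holes; the beads drawn are the pigeons.
To avoid 8 of any one colour, the worst case takes at most 7 of each colour, or every bead of a colour that has fewer than 7.
That gives 7 + 3 + 7 + 7 + 6 + 7 + 1 + 7 + 2 + 7 + 7 = 61 beads with no colour reaching 8.
The next bead forces some colour to 8, so 61 + 1 = 62.

62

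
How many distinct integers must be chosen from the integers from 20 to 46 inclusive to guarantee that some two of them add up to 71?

Group the elements by complementary pair {x, 71−x}: {25,46}, {26,45}, {27,44}, …, giving 11 two-element pairs and 5 integers whose partner 71−x falls outside [20,46].
By the pigeonhole principle, treating each of those 16 groups as a pigeonhole, one can pick one integer per group — 16 integers — with no two summing to 71.
The 17th integer lands in an occupied pair, forcing a sum of 71.

17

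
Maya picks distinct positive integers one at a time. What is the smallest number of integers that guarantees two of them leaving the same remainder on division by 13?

By the pigeonhole principle, the 13 residue classes mod 13 are the pigeonholes.
With 13 integers one could put 1 in each residue class and have no class reach 2.
The 14th integer pushes some class to 2, so 13·1 + 1 = 14.

14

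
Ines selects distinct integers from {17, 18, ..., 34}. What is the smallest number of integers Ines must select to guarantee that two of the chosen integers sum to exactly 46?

13

Two chosen integers sum to 46 exactly when both halves of some pair {x, 46−x} with 17 ≤ x ≤ 46−x ≤ 29 are chosen — 6 such pairs.
The remaining 6 elements (those with no distinct partner in range) can never complete a 46-sum, so the worst case takes all of them and one from each pair: 6 + 6 = 12.
By the pigeonhole principle, the 13th integer has to be the second member of some pair, so 12 + 1 = 13.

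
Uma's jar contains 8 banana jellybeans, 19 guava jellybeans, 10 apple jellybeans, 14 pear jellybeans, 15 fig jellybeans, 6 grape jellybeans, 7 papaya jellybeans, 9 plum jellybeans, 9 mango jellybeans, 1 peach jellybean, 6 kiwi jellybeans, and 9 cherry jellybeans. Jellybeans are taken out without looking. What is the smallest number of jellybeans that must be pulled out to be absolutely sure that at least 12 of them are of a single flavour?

99

Put each drawn jellybean into a box by flavour. The largest draw with every box below 12 takes min(count, 11) from each flavour; flavours with fewer than 11 contribute all they have.
Σ min(cᵢ, 11) = 8 + 11 + 10 + 11 + 11 + 6 + 7 + 9 + 9 + 1 + 6 + 9 = 98.
Draw number 98 + 1 = 99 must push one box to 12.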